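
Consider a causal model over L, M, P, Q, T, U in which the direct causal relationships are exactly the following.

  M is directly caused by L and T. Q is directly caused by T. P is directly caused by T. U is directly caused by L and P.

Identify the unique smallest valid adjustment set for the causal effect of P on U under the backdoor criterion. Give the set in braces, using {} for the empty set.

Variables eligible for adjustment (non-descendants of P, excluding P and U): {L, M, Q, T}.
Backdoor paths from P to U:
  P1: P <- T -> M <- L -> U
Each backdoor path contains an unconditioned collider, so every path is already blocked with the empty conditioning set:
  P1: blocked at collider M (neither it nor any descendant is in the conditioning set).
The empty set is therefore the unique smallest valid set.

{}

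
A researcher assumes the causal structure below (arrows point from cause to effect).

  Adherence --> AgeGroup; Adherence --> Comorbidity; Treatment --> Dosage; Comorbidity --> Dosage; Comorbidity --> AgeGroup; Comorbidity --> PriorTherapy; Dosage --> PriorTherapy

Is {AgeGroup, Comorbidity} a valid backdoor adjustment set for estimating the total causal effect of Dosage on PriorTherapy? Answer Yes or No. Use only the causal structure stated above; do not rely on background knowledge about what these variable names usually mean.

Yes

Backdoor paths from Dosage to PriorTherapy (paths whose first edge points into Dosage):
  P1: Dosage <- Comorbidity -> PriorTherapy
Condition 1 (no descendant of Dosage in the set): holds — descendants of Dosage are {PriorTherapy}; none are in {AgeGroup, Comorbidity}.
Condition 2 (every backdoor path blocked by {AgeGroup, Comorbidity}):
  P1: blocked at fork node Comorbidity ∈ conditioning set.
{AgeGroup, Comorbidity} satisfies the backdoor criterion.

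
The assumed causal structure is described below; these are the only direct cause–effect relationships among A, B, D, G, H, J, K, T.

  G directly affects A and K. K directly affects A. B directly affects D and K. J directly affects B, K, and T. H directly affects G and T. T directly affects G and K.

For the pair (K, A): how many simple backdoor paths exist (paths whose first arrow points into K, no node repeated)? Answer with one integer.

7

A backdoor path from K to A is any simple undirected path whose first edge points into K (i.e. leaves K via a parent).
Parents of K: {B, G, J, T}.
Enumerating:
  P1: K <- J -> T <- H -> G -> A
  P2: K <- J -> T -> G -> A
  P3: K <- B <- J -> T <- H -> G -> A
  P4: K <- B <- J -> T -> G -> A
  P5: K <- T <- H -> G -> A
  P6: K <- T -> G -> A
  P7: K <- G -> A
That exhausts the simple backdoor paths. Count: 7.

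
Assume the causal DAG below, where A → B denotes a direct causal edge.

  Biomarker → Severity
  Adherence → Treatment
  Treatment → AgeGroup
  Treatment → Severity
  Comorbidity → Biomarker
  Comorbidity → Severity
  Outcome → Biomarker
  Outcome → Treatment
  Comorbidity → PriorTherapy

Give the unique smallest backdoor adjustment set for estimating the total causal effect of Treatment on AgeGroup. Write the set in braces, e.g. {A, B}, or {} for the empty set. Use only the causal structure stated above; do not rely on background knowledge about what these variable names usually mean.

{}

Variables eligible for adjustment (non-descendants of Treatment, excluding Treatment and AgeGroup): {Adherence, Biomarker, Comorbidity, Outcome, PriorTherapy}.
Backdoor paths from Treatment to AgeGroup:
  (none)
With no backdoor paths the empty set already satisfies the criterion, and it is trivially minimal.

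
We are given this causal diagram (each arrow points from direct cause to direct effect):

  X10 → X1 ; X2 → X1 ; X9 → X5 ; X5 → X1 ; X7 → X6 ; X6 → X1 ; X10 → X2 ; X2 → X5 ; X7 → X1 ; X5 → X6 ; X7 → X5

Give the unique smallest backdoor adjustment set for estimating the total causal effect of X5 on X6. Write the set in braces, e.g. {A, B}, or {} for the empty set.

Variables eligible for adjustment (non-descendants of X5, excluding X5 and X6): {X10, X2, X7, X9}.
Backdoor paths from X5 to X6:
  P1: X5 <- X7 -> X6
  P2: X5 <- X7 -> X1 <- X6
  P3: X5 <- X2 <- X10 -> X1 <- X7 -> X6
  P4: X5 <- X2 <- X10 -> X1 <- X6
  P5: X5 <- X2 -> X1 <- X7 -> X6
  P6: X5 <- X2 -> X1 <- X6
The empty set is not sufficient: P1 (X5 <- X7 -> X6) has no collider blocking it and no conditioned non-collider, so it is open.
Try {X7}:
  P1: blocked at fork node X7 ∈ conditioning set.
  P2: blocked at fork node X7 ∈ conditioning set.
  P3: blocked at collider X1 (neither it nor any descendant is in the conditioning set).
  P4: blocked at collider X1 (neither it nor any descendant is in the conditioning set).
  P5: blocked at collider X1 (neither it nor any descendant is in the conditioning set).
  P6: blocked at collider X1 (neither it nor any descendant is in the conditioning set).
{X7} contains no descendant of X5 and blocks every backdoor path.
No other singleton works — e.g. {X10} leaves P1 open — so {X7} is the unique smallest valid adjustment set.

{X7}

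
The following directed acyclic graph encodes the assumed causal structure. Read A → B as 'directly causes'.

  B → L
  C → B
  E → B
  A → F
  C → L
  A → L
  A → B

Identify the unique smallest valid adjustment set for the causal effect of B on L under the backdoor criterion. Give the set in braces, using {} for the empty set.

{A, C}

Variables eligible for adjustment (non-descendants of B, excluding B and L): {A, C, E, F}.
Backdoor paths from B to L:
  P1: B <- A -> L
  P2: B <- C -> L
The empty set is not sufficient: P1 (B <- A -> L) has no collider blocking it and no conditioned non-collider, so it is open.
Try {A, C}:
  P1: blocked at fork node A ∈ conditioning set.
  P2: blocked at fork node C ∈ conditioning set.
{A, C} contains no descendant of B and blocks every backdoor path.
Every element of {A, C} is needed (dropping A leaves P1 open; dropping C leaves P2 open), so no proper subset is valid.
Among all size-2 subsets of the eligible variables, only {A, C} blocks every backdoor path, so it is the unique smallest valid adjustment set.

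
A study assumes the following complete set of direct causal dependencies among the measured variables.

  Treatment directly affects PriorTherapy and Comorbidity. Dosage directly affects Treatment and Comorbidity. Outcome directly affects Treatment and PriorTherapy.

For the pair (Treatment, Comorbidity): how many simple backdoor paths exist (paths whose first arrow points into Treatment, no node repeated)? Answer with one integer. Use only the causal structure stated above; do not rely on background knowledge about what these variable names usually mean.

A backdoor path from Treatment to Comorbidity is any simple undirected path whose first edge points into Treatment (i.e. leaves Treatment via a parent).
Parents of Treatment: {Dosage, Outcome}.
Enumerating:
  P1: Treatment <- Dosage -> Comorbidity
That exhausts the simple backdoor paths. Count: 1.

1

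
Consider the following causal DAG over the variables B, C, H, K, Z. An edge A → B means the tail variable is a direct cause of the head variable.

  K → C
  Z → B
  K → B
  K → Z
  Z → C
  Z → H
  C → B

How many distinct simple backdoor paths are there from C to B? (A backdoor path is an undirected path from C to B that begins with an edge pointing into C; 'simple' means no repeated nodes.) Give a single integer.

4

A backdoor path from C to B is any simple undirected path whose first edge points into C (i.e. leaves C via a parent).
Parents of C: {K, Z}.
Enumerating:
  P1: C <- K -> Z -> B
  P2: C <- K -> B
  P3: C <- Z <- K -> B
  P4: C <- Z -> B
That exhausts the simple backdoor paths. Count: 4.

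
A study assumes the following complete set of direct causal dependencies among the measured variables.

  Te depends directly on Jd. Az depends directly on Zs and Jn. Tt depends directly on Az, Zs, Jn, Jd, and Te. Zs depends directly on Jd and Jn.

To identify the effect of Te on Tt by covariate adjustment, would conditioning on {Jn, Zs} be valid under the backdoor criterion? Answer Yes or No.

No

Backdoor paths from Te to Tt (paths whose first edge points into Te):
  P1: Te <- Jd -> Zs <- Jn -> Az -> Tt
  P2: Te <- Jd -> Zs <- Jn -> Tt
  P3: Te <- Jd -> Zs -> Az <- Jn -> Tt
  P4: Te <- Jd -> Zs -> Az -> Tt
  P5: Te <- Jd -> Zs -> Tt
  P6: Te <- Jd -> Tt
Condition 1 (no descendant of Te in the set): holds — descendants of Te are {Tt}; none are in {Jn, Zs}.
Condition 2 (every backdoor path blocked by {Jn, Zs}):
  P1: blocked at fork node Jn ∈ conditioning set.
  P2: blocked at fork node Jn ∈ conditioning set.
  P3: blocked at chain node Zs ∈ conditioning set.
  P4: blocked at chain node Zs ∈ conditioning set.
  P5: blocked at chain node Zs ∈ conditioning set.
  P6: open — no interior node is in the conditioning set.
{Jn, Zs} does not satisfy the backdoor criterion.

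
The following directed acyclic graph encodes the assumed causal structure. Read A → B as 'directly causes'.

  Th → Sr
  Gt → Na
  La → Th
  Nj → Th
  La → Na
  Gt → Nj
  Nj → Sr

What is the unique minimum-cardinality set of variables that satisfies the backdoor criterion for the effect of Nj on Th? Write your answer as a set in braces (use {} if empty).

Variables eligible for adjustment (non-descendants of Nj, excluding Nj and Th): {Gt, La, Na}.
Backdoor paths from Nj to Th:
  P1: Nj <- Gt -> Na <- La -> Th
Each backdoor path contains an unconditioned collider, so every path is already blocked with the empty conditioning set:
  P1: blocked at collider Na (neither it nor any descendant is in the conditioning set).
The empty set is therefore the unique smallest valid set.

{}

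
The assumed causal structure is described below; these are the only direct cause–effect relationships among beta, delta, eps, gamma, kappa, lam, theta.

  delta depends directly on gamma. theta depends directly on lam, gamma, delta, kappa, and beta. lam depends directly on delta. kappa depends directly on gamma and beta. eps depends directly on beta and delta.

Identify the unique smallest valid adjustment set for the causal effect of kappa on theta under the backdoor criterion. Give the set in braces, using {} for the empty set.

{beta, gamma}

Variables eligible for adjustment (non-descendants of kappa, excluding kappa and theta): {beta, delta, eps, gamma, lam}.
Backdoor paths from kappa to theta:
  P1: kappa <- gamma -> delta -> lam -> theta
  P2: kappa <- gamma -> delta -> theta
  P3: kappa <- gamma -> delta -> eps <- beta -> theta
  P4: kappa <- gamma -> theta
  P5: kappa <- beta -> theta
  P6: kappa <- beta -> eps <- delta <- gamma -> theta
  P7: kappa <- beta -> eps <- delta -> lam -> theta
  P8: kappa <- beta -> eps <- delta -> theta
The empty set is not sufficient: P1 (kappa <- gamma -> delta -> lam -> theta) has no collider blocking it and no conditioned non-collider, so it is open.
Try {beta, gamma}:
  P1: blocked at fork node gamma ∈ conditioning set.
  P2: blocked at fork node gamma ∈ conditioning set.
  P3: blocked at fork node gamma ∈ conditioning set.
  P4: blocked at fork node gamma ∈ conditioning set.
  P5: blocked at fork node beta ∈ conditioning set.
  P6: blocked at fork node beta ∈ conditioning set.
  P7: blocked at fork node beta ∈ conditioning set.
  P8: blocked at fork node beta ∈ conditioning set.
{beta, gamma} contains no descendant of kappa and blocks every backdoor path.
Every element of {beta, gamma} is needed (dropping beta leaves P5 open; dropping gamma leaves P1 open), so no proper subset is valid.
Among all size-2 subsets of the eligible variables, only {beta, gamma} blocks every backdoor path, so it is the unique smallest valid adjustment set.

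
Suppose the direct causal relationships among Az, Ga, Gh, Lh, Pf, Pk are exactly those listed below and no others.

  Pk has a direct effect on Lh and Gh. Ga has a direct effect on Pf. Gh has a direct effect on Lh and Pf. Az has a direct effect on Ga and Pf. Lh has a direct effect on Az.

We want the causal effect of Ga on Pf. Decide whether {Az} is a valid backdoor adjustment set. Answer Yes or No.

Yes

Backdoor paths from Ga to Pf (paths whose first edge points into Ga):
  P1: Ga <- Az <- Lh <- Pk -> Gh -> Pf
  P2: Ga <- Az <- Lh <- Gh -> Pf
  P3: Ga <- Az -> Pf
Condition 1 (no descendant of Ga in the set): holds — descendants of Ga are {Pf}; none are in {Az}.
Condition 2 (every backdoor path blocked by {Az}):
  P1: blocked at chain node Az ∈ conditioning set.
  P2: blocked at chain node Az ∈ conditioning set.
  P3: blocked at fork node Az ∈ conditioning set.
{Az} satisfies the backdoor criterion.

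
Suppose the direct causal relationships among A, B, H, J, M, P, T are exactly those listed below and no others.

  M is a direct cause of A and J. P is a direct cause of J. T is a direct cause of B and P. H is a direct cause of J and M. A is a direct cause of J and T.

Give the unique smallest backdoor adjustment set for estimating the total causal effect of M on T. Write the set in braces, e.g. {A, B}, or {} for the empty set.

Variables eligible for adjustment (non-descendants of M, excluding M and T): {H}.
Backdoor paths from M to T:
  P1: M <- H -> J <- A -> T
  P2: M <- H -> J <- P <- T
Each backdoor path contains an unconditioned collider, so every path is already blocked with the empty conditioning set:
  P1: blocked at collider J (neither it nor any descendant is in the conditioning set).
  P2: blocked at collider J (neither it nor any descendant is in the conditioning set).
The empty set is therefore the unique smallest valid set.

{}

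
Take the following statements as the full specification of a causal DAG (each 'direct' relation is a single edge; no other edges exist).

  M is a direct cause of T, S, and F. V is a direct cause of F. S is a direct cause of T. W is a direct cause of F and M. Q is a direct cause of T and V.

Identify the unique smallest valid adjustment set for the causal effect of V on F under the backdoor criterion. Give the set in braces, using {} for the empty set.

{}

Variables eligible for adjustment (non-descendants of V, excluding V and F): {M, Q, S, T, W}.
Backdoor paths from V to F:
  P1: V <- Q -> T <- M <- W -> F
  P2: V <- Q -> T <- M -> F
  P3: V <- Q -> T <- S <- M <- W -> F
  P4: V <- Q -> T <- S <- M -> F
Each backdoor path contains an unconditioned collider, so every path is already blocked with the empty conditioning set:
  P1: blocked at collider T (neither it nor any descendant is in the conditioning set).
  P2: blocked at collider T (neither it nor any descendant is in the conditioning set).
  P3: blocked at collider T (neither it nor any descendant is in the conditioning set).
  P4: blocked at collider T (neither it nor any descendant is in the conditioning set).
The empty set is therefore the unique smallest valid set.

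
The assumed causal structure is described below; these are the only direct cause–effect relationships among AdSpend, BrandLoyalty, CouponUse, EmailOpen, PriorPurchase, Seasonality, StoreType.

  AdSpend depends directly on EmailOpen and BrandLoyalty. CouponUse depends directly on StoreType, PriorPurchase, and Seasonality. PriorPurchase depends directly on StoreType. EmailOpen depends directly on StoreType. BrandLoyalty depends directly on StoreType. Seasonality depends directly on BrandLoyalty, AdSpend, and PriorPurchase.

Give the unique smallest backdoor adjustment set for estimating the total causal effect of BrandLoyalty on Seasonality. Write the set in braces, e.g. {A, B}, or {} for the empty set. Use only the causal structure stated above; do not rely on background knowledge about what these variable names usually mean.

{StoreType}

Variables eligible for adjustment (non-descendants of BrandLoyalty, excluding BrandLoyalty and Seasonality): {EmailOpen, PriorPurchase, StoreType}.
Backdoor paths from BrandLoyalty to Seasonality:
  P1: BrandLoyalty <- StoreType -> EmailOpen -> AdSpend -> Seasonality
  P2: BrandLoyalty <- StoreType -> PriorPurchase -> Seasonality
  P3: BrandLoyalty <- StoreType -> PriorPurchase -> CouponUse <- Seasonality
  P4: BrandLoyalty <- StoreType -> CouponUse <- PriorPurchase -> Seasonality
  P5: BrandLoyalty <- StoreType -> CouponUse <- Seasonality
The empty set is not sufficient: P1 (BrandLoyalty <- StoreType -> EmailOpen -> AdSpend -> Seasonality) has no collider blocking it and no conditioned non-collider, so it is open.
Try {StoreType}:
  P1: blocked at fork node StoreType ∈ conditioning set.
  P2: blocked at fork node StoreType ∈ conditioning set.
  P3: blocked at fork node StoreType ∈ conditioning set.
  P4: blocked at fork node StoreType ∈ conditioning set.
  P5: blocked at fork node StoreType ∈ conditioning set.
{StoreType} contains no descendant of BrandLoyalty and blocks every backdoor path.
No other singleton works — e.g. {EmailOpen} leaves P2 open — so {StoreType} is the unique smallest valid adjustment set.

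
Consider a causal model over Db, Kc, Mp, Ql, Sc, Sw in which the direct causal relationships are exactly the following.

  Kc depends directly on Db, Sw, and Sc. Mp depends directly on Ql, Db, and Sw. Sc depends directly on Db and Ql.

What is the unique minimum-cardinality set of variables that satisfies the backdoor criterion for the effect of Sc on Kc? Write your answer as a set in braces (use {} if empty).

Variables eligible for adjustment (non-descendants of Sc, excluding Sc and Kc): {Db, Mp, Ql, Sw}.
Backdoor paths from Sc to Kc:
  P1: Sc <- Ql -> Mp <- Sw -> Kc
  P2: Sc <- Ql -> Mp <- Db -> Kc
  P3: Sc <- Db -> Mp <- Sw -> Kc
  P4: Sc <- Db -> Kc
The empty set is not sufficient: P4 (Sc <- Db -> Kc) has no collider blocking it and no conditioned non-collider, so it is open.
Try {Db}:
  P1: blocked at collider Mp (neither it nor any descendant is in the conditioning set).
  P2: blocked at collider Mp (neither it nor any descendant is in the conditioning set).
  P3: blocked at fork node Db ∈ conditioning set.
  P4: blocked at fork node Db ∈ conditioning set.
{Db} contains no descendant of Sc and blocks every backdoor path.
No other singleton works — e.g. {Ql} leaves P4 open — so {Db} is the unique smallest valid adjustment set.

{Db}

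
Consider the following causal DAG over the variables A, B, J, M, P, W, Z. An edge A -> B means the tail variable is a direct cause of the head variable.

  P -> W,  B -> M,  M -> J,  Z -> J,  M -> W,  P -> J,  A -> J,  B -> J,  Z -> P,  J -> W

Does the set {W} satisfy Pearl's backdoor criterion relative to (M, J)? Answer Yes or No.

Backdoor paths from M to J (paths whose first edge points into M):
  P1: M <- B -> J
Condition 1 (no descendant of M in the set): FAILS — W is a descendant of M.
Condition 2 (every backdoor path blocked by {W}):
  P1: open — no interior node is in the conditioning set.
{W} does not satisfy the backdoor criterion.

No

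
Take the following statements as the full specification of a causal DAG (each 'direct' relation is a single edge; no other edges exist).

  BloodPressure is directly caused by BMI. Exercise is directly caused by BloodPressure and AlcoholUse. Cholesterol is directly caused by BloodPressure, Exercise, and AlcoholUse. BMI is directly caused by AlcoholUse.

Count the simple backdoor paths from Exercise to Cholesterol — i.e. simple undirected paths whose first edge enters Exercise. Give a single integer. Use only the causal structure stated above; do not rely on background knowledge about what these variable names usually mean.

A backdoor path from Exercise to Cholesterol is any simple undirected path whose first edge points into Exercise (i.e. leaves Exercise via a parent).
Parents of Exercise: {AlcoholUse, BloodPressure}.
Enumerating:
  P1: Exercise <- AlcoholUse -> BMI -> BloodPressure -> Cholesterol
  P2: Exercise <- AlcoholUse -> Cholesterol
  P3: Exercise <- BloodPressure <- BMI <- AlcoholUse -> Cholesterol
  P4: Exercise <- BloodPressure -> Cholesterol
That exhausts the simple backdoor paths. Count: 4.

4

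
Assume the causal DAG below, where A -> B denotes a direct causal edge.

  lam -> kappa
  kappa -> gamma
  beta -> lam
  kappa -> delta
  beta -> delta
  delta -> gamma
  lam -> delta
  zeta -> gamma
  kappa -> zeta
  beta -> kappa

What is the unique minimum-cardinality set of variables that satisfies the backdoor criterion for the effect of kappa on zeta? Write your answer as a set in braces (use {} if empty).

Variables eligible for adjustment (non-descendants of kappa, excluding kappa and zeta): {beta, lam}.
Backdoor paths from kappa to zeta:
  P1: kappa <- beta -> lam -> delta -> gamma <- zeta
  P2: kappa <- beta -> delta -> gamma <- zeta
  P3: kappa <- lam <- beta -> delta -> gamma <- zeta
  P4: kappa <- lam -> delta -> gamma <- zeta
Each backdoor path contains an unconditioned collider, so every path is already blocked with the empty conditioning set:
  P1: blocked at collider gamma (neither it nor any descendant is in the conditioning set).
  P2: blocked at collider gamma (neither it nor any descendant is in the conditioning set).
  P3: blocked at collider gamma (neither it nor any descendant is in the conditioning set).
  P4: blocked at collider gamma (neither it nor any descendant is in the conditioning set).
The empty set is therefore the unique smallest valid set.

{}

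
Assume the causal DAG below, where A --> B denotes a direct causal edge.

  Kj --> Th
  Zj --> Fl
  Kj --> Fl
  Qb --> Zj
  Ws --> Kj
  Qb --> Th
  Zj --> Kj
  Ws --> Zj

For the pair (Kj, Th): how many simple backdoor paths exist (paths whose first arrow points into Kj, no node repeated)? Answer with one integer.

2

A backdoor path from Kj to Th is any simple undirected path whose first edge points into Kj (i.e. leaves Kj via a parent).
Parents of Kj: {Ws, Zj}.
Enumerating:
  P1: Kj <- Ws -> Zj <- Qb -> Th
  P2: Kj <- Zj <- Qb -> Th
That exhausts the simple backdoor paths. Count: 2.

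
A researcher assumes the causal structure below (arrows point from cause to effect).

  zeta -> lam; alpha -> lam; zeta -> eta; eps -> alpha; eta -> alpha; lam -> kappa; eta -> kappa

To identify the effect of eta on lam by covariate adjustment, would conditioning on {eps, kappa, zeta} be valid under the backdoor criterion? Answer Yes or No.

Backdoor paths from eta to lam (paths whose first edge points into eta):
  P1: eta <- zeta -> lam
Condition 1 (no descendant of eta in the set): FAILS — kappa is a descendant of eta.
Condition 2 (every backdoor path blocked by {eps, kappa, zeta}):
  P1: blocked at fork node zeta ∈ conditioning set.
{eps, kappa, zeta} does not satisfy the backdoor criterion.

No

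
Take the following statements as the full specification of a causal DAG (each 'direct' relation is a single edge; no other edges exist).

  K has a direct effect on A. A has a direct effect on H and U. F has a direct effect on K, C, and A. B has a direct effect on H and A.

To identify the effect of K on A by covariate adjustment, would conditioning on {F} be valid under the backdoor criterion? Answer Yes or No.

Yes

Backdoor paths from K to A (paths whose first edge points into K):
  P1: K <- F -> A
Condition 1 (no descendant of K in the set): holds — descendants of K are {A, H, U}; none are in {F}.
Condition 2 (every backdoor path blocked by {F}):
  P1: blocked at fork node F ∈ conditioning set.
{F} satisfies the backdoor criterion.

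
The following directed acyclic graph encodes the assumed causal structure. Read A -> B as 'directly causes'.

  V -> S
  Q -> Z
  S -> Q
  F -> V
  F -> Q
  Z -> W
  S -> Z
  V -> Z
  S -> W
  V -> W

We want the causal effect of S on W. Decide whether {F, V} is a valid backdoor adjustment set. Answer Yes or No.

Yes

Backdoor paths from S to W (paths whose first edge points into S):
  P1: S <- V <- F -> Q -> Z -> W
  P2: S <- V -> Z -> W
  P3: S <- V -> W
Condition 1 (no descendant of S in the set): holds — descendants of S are {Q, W, Z}; none are in {F, V}.
Condition 2 (every backdoor path blocked by {F, V}):
  P1: blocked at chain node V ∈ conditioning set.
  P2: blocked at fork node V ∈ conditioning set.
  P3: blocked at fork node V ∈ conditioning set.
{F, V} satisfies the backdoor criterion.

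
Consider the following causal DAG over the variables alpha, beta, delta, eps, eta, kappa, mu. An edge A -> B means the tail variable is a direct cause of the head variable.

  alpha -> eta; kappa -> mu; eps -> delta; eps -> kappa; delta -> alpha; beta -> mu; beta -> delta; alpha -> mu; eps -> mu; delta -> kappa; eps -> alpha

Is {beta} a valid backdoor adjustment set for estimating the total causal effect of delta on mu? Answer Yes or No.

Backdoor paths from delta to mu (paths whose first edge points into delta):
  P1: delta <- eps -> kappa -> mu
  P2: delta <- eps -> alpha -> mu
  P3: delta <- eps -> mu
  P4: delta <- beta -> mu
Condition 1 (no descendant of delta in the set): holds — descendants of delta are {alpha, eta, kappa, mu}; none are in {beta}.
Condition 2 (every backdoor path blocked by {beta}):
  P1: open — no interior node is in the conditioning set.
  P2: open — no interior node is in the conditioning set.
  P3: open — no interior node is in the conditioning set.
  P4: blocked at fork node beta ∈ conditioning set.
{beta} does not satisfy the backdoor criterion.

No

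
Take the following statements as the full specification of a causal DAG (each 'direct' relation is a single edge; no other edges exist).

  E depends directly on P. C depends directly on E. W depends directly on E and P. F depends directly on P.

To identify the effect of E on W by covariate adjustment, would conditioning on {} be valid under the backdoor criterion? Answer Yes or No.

No

Backdoor paths from E to W (paths whose first edge points into E):
  P1: E <- P -> W
Condition 1 (no descendant of E in the set): holds — descendants of E are {C, W}; none are in {}.
Condition 2 (every backdoor path blocked by {}):
  P1: open — no interior node is in the conditioning set.
{} does not satisfy the backdoor criterion.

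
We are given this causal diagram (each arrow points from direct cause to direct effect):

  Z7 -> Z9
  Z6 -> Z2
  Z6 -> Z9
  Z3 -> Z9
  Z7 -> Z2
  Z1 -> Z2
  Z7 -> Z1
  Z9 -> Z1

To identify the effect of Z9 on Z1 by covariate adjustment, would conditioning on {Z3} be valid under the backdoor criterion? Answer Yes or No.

No

Backdoor paths from Z9 to Z1 (paths whose first edge points into Z9):
  P1: Z9 <- Z7 -> Z1
  P2: Z9 <- Z7 -> Z2 <- Z1
  P3: Z9 <- Z6 -> Z2 <- Z7 -> Z1
  P4: Z9 <- Z6 -> Z2 <- Z1
Condition 1 (no descendant of Z9 in the set): holds — descendants of Z9 are {Z1, Z2}; none are in {Z3}.
Condition 2 (every backdoor path blocked by {Z3}):
  P1: open — no interior node is in the conditioning set.
  P2: blocked at collider Z2 (neither it nor any descendant is in the conditioning set).
  P3: blocked at collider Z2 (neither it nor any descendant is in the conditioning set).
  P4: blocked at collider Z2 (neither it nor any descendant is in the conditioning set).
{Z3} does not satisfy the backdoor criterion.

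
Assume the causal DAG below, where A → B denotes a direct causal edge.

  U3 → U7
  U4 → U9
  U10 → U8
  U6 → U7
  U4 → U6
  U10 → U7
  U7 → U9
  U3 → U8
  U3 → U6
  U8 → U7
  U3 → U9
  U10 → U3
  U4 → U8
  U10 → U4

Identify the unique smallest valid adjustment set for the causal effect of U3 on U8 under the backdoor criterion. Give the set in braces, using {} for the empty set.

{U10}

Variables eligible for adjustment (non-descendants of U3, excluding U3 and U8): {U10, U4}.
Backdoor paths from U3 to U8:
  P1: U3 <- U10 -> U4 -> U6 -> U7 <- U8
  P2: U3 <- U10 -> U4 -> U8
  P3: U3 <- U10 -> U4 -> U9 <- U7 <- U8
  P4: U3 <- U10 -> U8
  P5: U3 <- U10 -> U7 <- U6 <- U4 -> U8
  P6: U3 <- U10 -> U7 <- U8
  P7: U3 <- U10 -> U7 -> U9 <- U4 -> U8
The empty set is not sufficient: P2 (U3 <- U10 -> U4 -> U8) has no collider blocking it and no conditioned non-collider, so it is open.
Try {U10}:
  P1: blocked at fork node U10 ∈ conditioning set.
  P2: blocked at fork node U10 ∈ conditioning set.
  P3: blocked at fork node U10 ∈ conditioning set.
  P4: blocked at fork node U10 ∈ conditioning set.
  P5: blocked at fork node U10 ∈ conditioning set.
  P6: blocked at fork node U10 ∈ conditioning set.
  P7: blocked at fork node U10 ∈ conditioning set.
{U10} contains no descendant of U3 and blocks every backdoor path.
No other singleton works — e.g. {U4} leaves P4 open — so {U10} is the unique smallest valid adjustment set.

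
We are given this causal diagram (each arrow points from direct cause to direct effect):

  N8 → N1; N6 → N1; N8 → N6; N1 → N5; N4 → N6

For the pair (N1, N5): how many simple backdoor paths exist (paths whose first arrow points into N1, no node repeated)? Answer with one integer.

A backdoor path from N1 to N5 is any simple undirected path whose first edge points into N1 (i.e. leaves N1 via a parent).
Parents of N1: {N6, N8}.
No simple path from any parent of N1 reaches N5 without revisiting N1, so there are no backdoor paths.

0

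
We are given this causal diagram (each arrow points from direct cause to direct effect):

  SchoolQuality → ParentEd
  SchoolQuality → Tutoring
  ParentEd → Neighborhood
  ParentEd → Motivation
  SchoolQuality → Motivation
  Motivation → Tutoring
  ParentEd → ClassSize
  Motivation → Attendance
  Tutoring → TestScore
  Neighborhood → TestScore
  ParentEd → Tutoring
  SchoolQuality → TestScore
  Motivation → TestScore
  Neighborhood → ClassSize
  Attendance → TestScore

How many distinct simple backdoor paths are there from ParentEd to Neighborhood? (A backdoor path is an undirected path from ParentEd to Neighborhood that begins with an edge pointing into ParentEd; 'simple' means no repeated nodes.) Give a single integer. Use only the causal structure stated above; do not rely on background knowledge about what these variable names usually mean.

A backdoor path from ParentEd to Neighborhood is any simple undirected path whose first edge points into ParentEd (i.e. leaves ParentEd via a parent).
Parents of ParentEd: {SchoolQuality}.
Enumerating:
  P1: ParentEd <- SchoolQuality -> Motivation -> Attendance -> TestScore <- Neighborhood
  P2: ParentEd <- SchoolQuality -> Motivation -> Tutoring -> TestScore <- Neighborhood
  P3: ParentEd <- SchoolQuality -> Motivation -> TestScore <- Neighborhood
  P4: ParentEd <- SchoolQuality -> Tutoring <- Motivation -> Attendance -> TestScore <- Neighborhood
  P5: ParentEd <- SchoolQuality -> Tutoring <- Motivation -> TestScore <- Neighborhood
  P6: ParentEd <- SchoolQuality -> Tutoring -> TestScore <- Neighborhood
  P7: ParentEd <- SchoolQuality -> TestScore <- Neighborhood
That exhausts the simple backdoor paths. Count: 7.

7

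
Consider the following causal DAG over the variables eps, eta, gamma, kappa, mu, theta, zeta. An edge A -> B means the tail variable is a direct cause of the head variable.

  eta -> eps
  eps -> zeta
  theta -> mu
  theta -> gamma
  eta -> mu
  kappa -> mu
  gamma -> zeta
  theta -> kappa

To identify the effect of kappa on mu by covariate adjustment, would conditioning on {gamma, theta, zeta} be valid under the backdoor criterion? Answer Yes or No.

Backdoor paths from kappa to mu (paths whose first edge points into kappa):
  P1: kappa <- theta -> gamma -> zeta <- eps <- eta -> mu
  P2: kappa <- theta -> mu
Condition 1 (no descendant of kappa in the set): holds — descendants of kappa are {mu}; none are in {gamma, theta, zeta}.
Condition 2 (every backdoor path blocked by {gamma, theta, zeta}):
  P1: blocked at fork node theta ∈ conditioning set.
  P2: blocked at fork node theta ∈ conditioning set.
{gamma, theta, zeta} satisfies the backdoor criterion.

Yes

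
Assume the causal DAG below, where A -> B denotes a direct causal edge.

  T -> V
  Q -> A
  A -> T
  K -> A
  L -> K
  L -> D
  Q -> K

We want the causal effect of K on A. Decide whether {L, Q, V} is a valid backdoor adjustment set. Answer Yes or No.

Backdoor paths from K to A (paths whose first edge points into K):
  P1: K <- Q -> A
Condition 1 (no descendant of K in the set): FAILS — V is a descendant of K.
Condition 2 (every backdoor path blocked by {L, Q, V}):
  P1: blocked at fork node Q ∈ conditioning set.
{L, Q, V} does not satisfy the backdoor criterion.

No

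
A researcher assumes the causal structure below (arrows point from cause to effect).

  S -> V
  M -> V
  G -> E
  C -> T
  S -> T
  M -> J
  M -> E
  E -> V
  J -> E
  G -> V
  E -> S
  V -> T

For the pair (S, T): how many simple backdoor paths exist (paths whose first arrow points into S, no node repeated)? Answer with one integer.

A backdoor path from S to T is any simple undirected path whose first edge points into S (i.e. leaves S via a parent).
Parents of S: {E}.
Enumerating:
  P1: S <- E <- G -> V -> T
  P2: S <- E <- M -> V -> T
  P3: S <- E <- J <- M -> V -> T
  P4: S <- E -> V -> T
That exhausts the simple backdoor paths. Count: 4.

4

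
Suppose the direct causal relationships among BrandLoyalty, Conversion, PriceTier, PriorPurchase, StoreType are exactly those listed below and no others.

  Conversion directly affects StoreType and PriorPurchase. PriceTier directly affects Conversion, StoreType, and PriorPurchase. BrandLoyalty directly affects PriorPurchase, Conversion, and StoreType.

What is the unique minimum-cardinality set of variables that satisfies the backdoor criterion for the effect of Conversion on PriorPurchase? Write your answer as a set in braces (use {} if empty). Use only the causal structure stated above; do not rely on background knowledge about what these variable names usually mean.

{BrandLoyalty, PriceTier}

Variables eligible for adjustment (non-descendants of Conversion, excluding Conversion and PriorPurchase): {BrandLoyalty, PriceTier}.
Backdoor paths from Conversion to PriorPurchase:
  P1: Conversion <- PriceTier -> StoreType <- BrandLoyalty -> PriorPurchase
  P2: Conversion <- PriceTier -> PriorPurchase
  P3: Conversion <- BrandLoyalty -> StoreType <- PriceTier -> PriorPurchase
  P4: Conversion <- BrandLoyalty -> PriorPurchase
The empty set is not sufficient: P2 (Conversion <- PriceTier -> PriorPurchase) has no collider blocking it and no conditioned non-collider, so it is open.
Try {BrandLoyalty, PriceTier}:
  P1: blocked at fork node PriceTier ∈ conditioning set.
  P2: blocked at fork node PriceTier ∈ conditioning set.
  P3: blocked at fork node BrandLoyalty ∈ conditioning set.
  P4: blocked at fork node BrandLoyalty ∈ conditioning set.
{BrandLoyalty, PriceTier} contains no descendant of Conversion and blocks every backdoor path.
Every element of {BrandLoyalty, PriceTier} is needed (dropping BrandLoyalty leaves P4 open; dropping PriceTier leaves P2 open), so no proper subset is valid.
Among all size-2 subsets of the eligible variables, only {BrandLoyalty, PriceTier} blocks every backdoor path, so it is the unique smallest valid adjustment set.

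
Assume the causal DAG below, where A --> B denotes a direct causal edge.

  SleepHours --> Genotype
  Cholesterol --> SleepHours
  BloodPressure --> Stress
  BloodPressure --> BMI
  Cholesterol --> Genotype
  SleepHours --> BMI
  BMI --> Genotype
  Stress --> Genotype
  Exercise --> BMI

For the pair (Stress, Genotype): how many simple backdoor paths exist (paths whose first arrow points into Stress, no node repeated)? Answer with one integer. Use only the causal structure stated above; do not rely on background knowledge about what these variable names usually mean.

A backdoor path from Stress to Genotype is any simple undirected path whose first edge points into Stress (i.e. leaves Stress via a parent).
Parents of Stress: {BloodPressure}.
Enumerating:
  P1: Stress <- BloodPressure -> BMI <- SleepHours <- Cholesterol -> Genotype
  P2: Stress <- BloodPressure -> BMI <- SleepHours -> Genotype
  P3: Stress <- BloodPressure -> BMI -> Genotype
That exhausts the simple backdoor paths. Count: 3.

3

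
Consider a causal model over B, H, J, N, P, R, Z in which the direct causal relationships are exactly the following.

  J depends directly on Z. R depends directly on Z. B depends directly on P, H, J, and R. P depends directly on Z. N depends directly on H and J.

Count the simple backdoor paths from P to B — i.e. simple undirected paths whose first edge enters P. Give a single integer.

3

A backdoor path from P to B is any simple undirected path whose first edge points into P (i.e. leaves P via a parent).
Parents of P: {Z}.
Enumerating:
  P1: P <- Z -> R -> B
  P2: P <- Z -> J -> N <- H -> B
  P3: P <- Z -> J -> B
That exhausts the simple backdoor paths. Count: 3.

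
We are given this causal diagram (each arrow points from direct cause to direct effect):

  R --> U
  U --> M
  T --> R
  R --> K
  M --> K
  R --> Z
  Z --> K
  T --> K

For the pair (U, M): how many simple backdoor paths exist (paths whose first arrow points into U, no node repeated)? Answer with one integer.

3

A backdoor path from U to M is any simple undirected path whose first edge points into U (i.e. leaves U via a parent).
Parents of U: {R}.
Enumerating:
  P1: U <- R <- T -> K <- M
  P2: U <- R -> Z -> K <- M
  P3: U <- R -> K <- M
That exhausts the simple backdoor paths. Count: 3.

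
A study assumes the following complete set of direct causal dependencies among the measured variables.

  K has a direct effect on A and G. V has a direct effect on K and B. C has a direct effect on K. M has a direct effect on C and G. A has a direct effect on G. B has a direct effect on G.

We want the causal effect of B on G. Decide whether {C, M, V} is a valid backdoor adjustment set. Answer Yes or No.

Backdoor paths from B to G (paths whose first edge points into B):
  P1: B <- V -> K <- C <- M -> G
  P2: B <- V -> K -> A -> G
  P3: B <- V -> K -> G
Condition 1 (no descendant of B in the set): holds — descendants of B are {G}; none are in {C, M, V}.
Condition 2 (every backdoor path blocked by {C, M, V}):
  P1: blocked at fork node V ∈ conditioning set.
  P2: blocked at fork node V ∈ conditioning set.
  P3: blocked at fork node V ∈ conditioning set.
{C, M, V} satisfies the backdoor criterion.

Yes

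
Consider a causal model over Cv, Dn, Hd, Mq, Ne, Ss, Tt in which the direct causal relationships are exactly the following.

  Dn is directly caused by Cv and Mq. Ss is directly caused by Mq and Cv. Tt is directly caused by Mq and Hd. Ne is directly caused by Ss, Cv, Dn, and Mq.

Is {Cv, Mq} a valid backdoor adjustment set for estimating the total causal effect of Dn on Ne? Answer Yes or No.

Yes

Backdoor paths from Dn to Ne (paths whose first edge points into Dn):
  P1: Dn <- Cv -> Ss <- Mq -> Ne
  P2: Dn <- Cv -> Ss -> Ne
  P3: Dn <- Cv -> Ne
  P4: Dn <- Mq -> Ss <- Cv -> Ne
  P5: Dn <- Mq -> Ss -> Ne
  P6: Dn <- Mq -> Ne
Condition 1 (no descendant of Dn in the set): holds — descendants of Dn are {Ne}; none are in {Cv, Mq}.
Condition 2 (every backdoor path blocked by {Cv, Mq}):
  P1: blocked at fork node Cv ∈ conditioning set.
  P2: blocked at fork node Cv ∈ conditioning set.
  P3: blocked at fork node Cv ∈ conditioning set.
  P4: blocked at fork node Mq ∈ conditioning set.
  P5: blocked at fork node Mq ∈ conditioning set.
  P6: blocked at fork node Mq ∈ conditioning set.
{Cv, Mq} satisfies the backdoor criterion.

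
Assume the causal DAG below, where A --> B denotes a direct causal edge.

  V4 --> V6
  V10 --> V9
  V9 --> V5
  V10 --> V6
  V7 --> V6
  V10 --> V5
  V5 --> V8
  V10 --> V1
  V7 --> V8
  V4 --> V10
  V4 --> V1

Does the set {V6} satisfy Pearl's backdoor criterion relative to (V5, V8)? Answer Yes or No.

No

Backdoor paths from V5 to V8 (paths whose first edge points into V5):
  P1: V5 <- V10 <- V4 -> V6 <- V7 -> V8
  P2: V5 <- V10 -> V6 <- V7 -> V8
  P3: V5 <- V10 -> V1 <- V4 -> V6 <- V7 -> V8
  P4: V5 <- V9 <- V10 <- V4 -> V6 <- V7 -> V8
  P5: V5 <- V9 <- V10 -> V6 <- V7 -> V8
  P6: V5 <- V9 <- V10 -> V1 <- V4 -> V6 <- V7 -> V8
Condition 1 (no descendant of V5 in the set): holds — descendants of V5 are {V8}; none are in {V6}.
Condition 2 (every backdoor path blocked by {V6}):
  P1: open — collider(s) V6 are conditioned on (or have a conditioned descendant) and no non-collider on the path is in the set.
  P2: open — collider(s) V6 are conditioned on (or have a conditioned descendant) and no non-collider on the path is in the set.
  P3: blocked at collider V1 (neither it nor any descendant is in the conditioning set).
  P4: open — collider(s) V6 are conditioned on (or have a conditioned descendant) and no non-collider on the path is in the set.
  P5: open — collider(s) V6 are conditioned on (or have a conditioned descendant) and no non-collider on the path is in the set.
  P6: blocked at collider V1 (neither it nor any descendant is in the conditioning set).
{V6} does not satisfy the backdoor criterion.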